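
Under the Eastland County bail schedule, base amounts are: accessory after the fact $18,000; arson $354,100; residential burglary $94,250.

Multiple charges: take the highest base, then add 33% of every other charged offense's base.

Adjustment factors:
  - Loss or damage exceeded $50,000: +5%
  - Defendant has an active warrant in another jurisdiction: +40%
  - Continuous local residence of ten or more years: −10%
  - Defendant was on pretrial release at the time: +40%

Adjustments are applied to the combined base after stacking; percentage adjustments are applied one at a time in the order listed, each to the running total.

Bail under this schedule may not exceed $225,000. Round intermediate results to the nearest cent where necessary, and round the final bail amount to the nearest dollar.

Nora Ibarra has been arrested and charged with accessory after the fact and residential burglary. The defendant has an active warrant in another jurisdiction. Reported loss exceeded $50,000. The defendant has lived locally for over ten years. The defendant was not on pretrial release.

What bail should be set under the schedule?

Base amounts from the schedule: accessory after the fact $18,000; residential burglary $94,250.
Stacking rule: highest base plus 33% of each additional charge. Highest is residential burglary at $94,250. Additional: $18,000 × 33% = $5,940. Combined base = $94,250 + $5,940 = $100,190.
Loss or damage exceeded $50,000 (+5%): $100,190 × 1.05 = $105,199.50.
Defendant has an active warrant in another jurisdiction (+40%): $105,199.50 × 1.4 = $147,279.30.
Continuous local residence of ten or more years (−10%): $147,279.30 × 0.9 = $132,551.37.
$132,551.37 is within the $225,000 maximum.
Rounded to the nearest dollar: $132,551.

$132,551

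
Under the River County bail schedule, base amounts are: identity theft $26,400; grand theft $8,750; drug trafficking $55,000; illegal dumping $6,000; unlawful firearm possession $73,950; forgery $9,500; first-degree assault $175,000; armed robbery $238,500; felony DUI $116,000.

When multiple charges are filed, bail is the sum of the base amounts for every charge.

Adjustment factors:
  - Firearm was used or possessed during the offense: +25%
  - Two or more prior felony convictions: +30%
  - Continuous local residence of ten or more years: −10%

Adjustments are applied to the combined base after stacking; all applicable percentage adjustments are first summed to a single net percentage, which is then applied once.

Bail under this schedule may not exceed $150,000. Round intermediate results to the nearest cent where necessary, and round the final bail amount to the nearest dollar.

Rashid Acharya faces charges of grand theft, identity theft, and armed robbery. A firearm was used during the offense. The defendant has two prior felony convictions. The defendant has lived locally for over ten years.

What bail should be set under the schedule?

$150,000

Base amounts from the schedule: grand theft $8,750; identity theft $26,400; armed robbery $238,500.
Stacking rule: sum of all bases. $8,750 + $26,400 + $238,500 = $273,650.
Net percentage adjustment: +25% +30% −10% = +45%. $273,650 × 1.45 = $396,792.50.
Result $396,792.50 exceeds the maximum of $150,000; bail is capped at $150,000.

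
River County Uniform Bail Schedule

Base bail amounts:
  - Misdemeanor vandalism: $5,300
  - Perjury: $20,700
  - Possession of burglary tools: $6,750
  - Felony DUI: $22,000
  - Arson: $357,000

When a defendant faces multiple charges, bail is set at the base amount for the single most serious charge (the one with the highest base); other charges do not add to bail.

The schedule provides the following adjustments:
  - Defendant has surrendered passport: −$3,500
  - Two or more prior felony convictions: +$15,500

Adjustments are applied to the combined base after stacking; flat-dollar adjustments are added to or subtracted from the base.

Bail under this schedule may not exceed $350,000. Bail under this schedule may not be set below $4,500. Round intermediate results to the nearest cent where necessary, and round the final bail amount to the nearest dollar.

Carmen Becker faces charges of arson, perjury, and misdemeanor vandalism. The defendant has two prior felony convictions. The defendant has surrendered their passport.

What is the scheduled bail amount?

$350,000

Base amounts from the schedule: arson $357,000; perjury $20,700; misdemeanor vandalism $5,300.
Stacking rule: use the highest base only. Highest is arson at $357,000. Combined base = $357,000.
Defendant has surrendered passport (−$3,500 flat): $357,000 − $3,500 = $353,500.
Two or more prior felony convictions (+$15,500 flat): $353,500 + $15,500 = $369,000.
Result $369,000 exceeds the maximum of $350,000; bail is capped at $350,000.
$350,000 is at or above the $4,500 minimum.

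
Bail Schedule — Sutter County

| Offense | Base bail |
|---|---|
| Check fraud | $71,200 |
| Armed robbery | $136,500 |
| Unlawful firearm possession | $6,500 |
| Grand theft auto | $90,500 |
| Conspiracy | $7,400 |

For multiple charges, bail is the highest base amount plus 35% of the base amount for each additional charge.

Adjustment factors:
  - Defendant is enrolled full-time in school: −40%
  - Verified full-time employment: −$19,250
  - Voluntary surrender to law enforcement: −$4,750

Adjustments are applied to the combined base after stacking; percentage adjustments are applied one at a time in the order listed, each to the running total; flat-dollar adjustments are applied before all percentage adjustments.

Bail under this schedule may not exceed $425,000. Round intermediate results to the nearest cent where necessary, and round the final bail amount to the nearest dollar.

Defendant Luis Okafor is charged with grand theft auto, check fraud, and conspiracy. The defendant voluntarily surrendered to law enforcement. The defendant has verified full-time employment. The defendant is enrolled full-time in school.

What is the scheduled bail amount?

$56,406

Base amounts from the schedule: grand theft auto $90,500; check fraud $71,200; conspiracy $7,400.
Stacking rule: highest base plus 35% of each additional charge. Highest is grand theft auto at $90,500. Additional: $71,200 × 35% = $24,920; $7,400 × 35% = $2,590. Combined base = $90,500 + $27,510 = $118,010.
Verified full-time employment (−$19,250 flat): $118,010 − $19,250 = $98,760.
Voluntary surrender to law enforcement (−$4,750 flat): $98,760 − $4,750 = $94,010.
Defendant is enrolled full-time in school (−40%): $94,010 × 0.6 = $56,406.
$56,406 is within the $425,000 maximum.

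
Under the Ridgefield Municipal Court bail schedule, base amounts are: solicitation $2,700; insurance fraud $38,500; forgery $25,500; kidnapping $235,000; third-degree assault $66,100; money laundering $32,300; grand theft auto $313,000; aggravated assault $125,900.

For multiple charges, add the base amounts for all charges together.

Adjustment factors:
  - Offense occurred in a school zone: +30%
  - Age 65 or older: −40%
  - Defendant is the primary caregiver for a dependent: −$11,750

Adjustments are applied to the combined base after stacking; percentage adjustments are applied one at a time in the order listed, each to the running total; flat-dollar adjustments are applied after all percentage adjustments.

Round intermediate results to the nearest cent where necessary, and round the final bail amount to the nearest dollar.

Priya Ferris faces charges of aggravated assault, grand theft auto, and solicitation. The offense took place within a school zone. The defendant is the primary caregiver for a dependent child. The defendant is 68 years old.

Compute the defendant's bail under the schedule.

Base amounts from the schedule: aggravated assault $125,900; grand theft auto $313,000; solicitation $2,700.
Stacking rule: sum of all bases. $125,900 + $313,000 + $2,700 = $441,600.
Offense occurred in a school zone (+30%): $441,600 × 1.3 = $574,080.
Age 65 or older (−40%): $574,080 × 0.6 = $344,448.
Defendant is the primary caregiver for a dependent (−$11,750 flat): $344,448 − $11,750 = $332,698.

$332,698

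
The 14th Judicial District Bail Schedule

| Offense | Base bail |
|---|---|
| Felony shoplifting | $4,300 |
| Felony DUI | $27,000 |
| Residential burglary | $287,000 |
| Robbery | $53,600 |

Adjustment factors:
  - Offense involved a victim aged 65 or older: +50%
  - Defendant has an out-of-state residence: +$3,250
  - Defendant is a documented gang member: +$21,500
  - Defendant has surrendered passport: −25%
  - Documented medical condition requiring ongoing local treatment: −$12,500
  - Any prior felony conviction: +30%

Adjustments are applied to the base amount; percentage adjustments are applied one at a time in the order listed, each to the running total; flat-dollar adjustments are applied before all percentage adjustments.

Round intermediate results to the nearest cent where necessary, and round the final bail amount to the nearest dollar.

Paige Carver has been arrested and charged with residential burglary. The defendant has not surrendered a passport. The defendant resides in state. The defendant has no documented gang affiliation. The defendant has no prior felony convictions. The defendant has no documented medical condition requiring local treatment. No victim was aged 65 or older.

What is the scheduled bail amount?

$287,000

Base amounts from the schedule: residential burglary $287,000.
Single charge. Combined base = $287,000.
No adjustment factors apply to this defendant.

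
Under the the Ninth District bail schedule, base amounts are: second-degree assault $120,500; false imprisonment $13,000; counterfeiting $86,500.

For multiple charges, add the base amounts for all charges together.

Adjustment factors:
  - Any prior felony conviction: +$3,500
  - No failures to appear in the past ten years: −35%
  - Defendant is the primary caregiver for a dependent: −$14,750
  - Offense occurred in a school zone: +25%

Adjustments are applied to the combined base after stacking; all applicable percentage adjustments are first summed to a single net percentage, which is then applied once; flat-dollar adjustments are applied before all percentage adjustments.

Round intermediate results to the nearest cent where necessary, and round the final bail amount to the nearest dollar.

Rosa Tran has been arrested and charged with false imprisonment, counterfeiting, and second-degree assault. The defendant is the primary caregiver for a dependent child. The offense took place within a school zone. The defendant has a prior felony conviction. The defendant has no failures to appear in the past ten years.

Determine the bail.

$187,875

Base amounts from the schedule: false imprisonment $13,000; counterfeiting $86,500; second-degree assault $120,500.
Stacking rule: sum of all bases. $13,000 + $86,500 + $120,500 = $220,000.
Any prior felony conviction (+$3,500 flat): $220,000 + $3,500 = $223,500.
Defendant is the primary caregiver for a dependent (−$14,750 flat): $223,500 − $14,750 = $208,750.
Net percentage adjustment: −35% +25% = −10%. $208,750 × 0.9 = $187,875.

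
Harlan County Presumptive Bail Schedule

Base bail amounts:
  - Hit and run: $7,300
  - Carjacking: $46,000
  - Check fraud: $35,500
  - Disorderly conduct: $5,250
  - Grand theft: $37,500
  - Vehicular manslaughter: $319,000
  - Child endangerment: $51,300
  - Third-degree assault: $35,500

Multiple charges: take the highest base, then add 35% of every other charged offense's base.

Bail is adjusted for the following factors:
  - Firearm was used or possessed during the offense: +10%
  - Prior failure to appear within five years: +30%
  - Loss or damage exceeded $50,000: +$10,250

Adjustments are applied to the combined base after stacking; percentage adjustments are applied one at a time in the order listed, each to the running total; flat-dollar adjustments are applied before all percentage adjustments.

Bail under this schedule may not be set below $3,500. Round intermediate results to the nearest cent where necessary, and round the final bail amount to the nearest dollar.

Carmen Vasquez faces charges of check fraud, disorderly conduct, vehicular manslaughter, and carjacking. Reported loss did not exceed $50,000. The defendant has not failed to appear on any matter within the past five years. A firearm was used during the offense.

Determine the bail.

$384,299

Base amounts from the schedule: check fraud $35,500; disorderly conduct $5,250; vehicular manslaughter $319,000; carjacking $46,000.
Stacking rule: highest base plus 35% of each additional charge. Highest is vehicular manslaughter at $319,000. Additional: $35,500 × 35% = $12,425; $5,250 × 35% = $1,837.50; $46,000 × 35% = $16,100. Combined base = $319,000 + $30,362.50 = $349,362.50.
Firearm was used or possessed during the offense (+10%): $349,362.50 × 1.1 = $384,298.75.
$384,298.75 is at or above the $3,500 minimum.
Rounded to the nearest dollar: $384,299.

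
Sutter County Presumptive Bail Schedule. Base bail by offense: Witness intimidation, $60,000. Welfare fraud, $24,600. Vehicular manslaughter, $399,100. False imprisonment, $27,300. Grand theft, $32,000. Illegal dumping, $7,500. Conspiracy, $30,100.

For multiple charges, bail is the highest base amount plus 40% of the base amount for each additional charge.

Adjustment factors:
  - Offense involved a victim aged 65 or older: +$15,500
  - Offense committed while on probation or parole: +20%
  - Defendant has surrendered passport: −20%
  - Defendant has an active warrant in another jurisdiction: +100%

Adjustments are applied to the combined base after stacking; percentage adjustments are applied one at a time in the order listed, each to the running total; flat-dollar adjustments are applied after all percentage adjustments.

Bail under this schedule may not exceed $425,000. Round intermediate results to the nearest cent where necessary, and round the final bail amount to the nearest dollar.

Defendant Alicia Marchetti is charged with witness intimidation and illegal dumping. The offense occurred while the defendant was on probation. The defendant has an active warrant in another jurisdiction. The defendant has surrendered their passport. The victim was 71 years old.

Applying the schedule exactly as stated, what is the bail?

$136,460

Base amounts from the schedule: witness intimidation $60,000; illegal dumping $7,500.
Stacking rule: highest base plus 40% of each additional charge. Highest is witness intimidation at $60,000. Additional: $7,500 × 40% = $3,000. Combined base = $60,000 + $3,000 = $63,000.
Offense committed while on probation or parole (+20%): $63,000 × 1.2 = $75,600.
Defendant has surrendered passport (−20%): $75,600 × 0.8 = $60,480.
Defendant has an active warrant in another jurisdiction (+100%): $60,480 × 2 = $120,960.
Offense involved a victim aged 65 or older (+$15,500 flat): $120,960 + $15,500 = $136,460.
$136,460 is within the $425,000 maximum.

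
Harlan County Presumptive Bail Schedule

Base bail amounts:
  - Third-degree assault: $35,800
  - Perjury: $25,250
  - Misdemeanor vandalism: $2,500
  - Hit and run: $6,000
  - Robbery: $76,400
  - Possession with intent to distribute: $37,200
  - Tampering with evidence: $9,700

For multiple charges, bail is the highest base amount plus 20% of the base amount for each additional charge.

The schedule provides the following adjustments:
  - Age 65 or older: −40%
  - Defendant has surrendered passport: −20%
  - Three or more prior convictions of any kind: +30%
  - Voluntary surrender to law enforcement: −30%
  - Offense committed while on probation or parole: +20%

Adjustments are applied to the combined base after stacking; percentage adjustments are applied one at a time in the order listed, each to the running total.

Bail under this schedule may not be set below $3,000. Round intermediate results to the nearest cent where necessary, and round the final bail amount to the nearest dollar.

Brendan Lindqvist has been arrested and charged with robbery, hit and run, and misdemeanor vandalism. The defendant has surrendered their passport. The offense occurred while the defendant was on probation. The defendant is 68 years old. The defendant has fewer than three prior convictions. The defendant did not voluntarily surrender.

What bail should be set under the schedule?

$44,986

Base amounts from the schedule: robbery $76,400; hit and run $6,000; misdemeanor vandalism $2,500.
Stacking rule: highest base plus 20% of each additional charge. Highest is robbery at $76,400. Additional: $6,000 × 20% = $1,200; $2,500 × 20% = $500. Combined base = $76,400 + $1,700 = $78,100.
Age 65 or older (−40%): $78,100 × 0.6 = $46,860.
Defendant has surrendered passport (−20%): $46,860 × 0.8 = $37,488.
Offense committed while on probation or parole (+20%): $37,488 × 1.2 = $44,985.60.
$44,985.60 is at or above the $3,000 minimum.
Rounded to the nearest dollar: $44,986.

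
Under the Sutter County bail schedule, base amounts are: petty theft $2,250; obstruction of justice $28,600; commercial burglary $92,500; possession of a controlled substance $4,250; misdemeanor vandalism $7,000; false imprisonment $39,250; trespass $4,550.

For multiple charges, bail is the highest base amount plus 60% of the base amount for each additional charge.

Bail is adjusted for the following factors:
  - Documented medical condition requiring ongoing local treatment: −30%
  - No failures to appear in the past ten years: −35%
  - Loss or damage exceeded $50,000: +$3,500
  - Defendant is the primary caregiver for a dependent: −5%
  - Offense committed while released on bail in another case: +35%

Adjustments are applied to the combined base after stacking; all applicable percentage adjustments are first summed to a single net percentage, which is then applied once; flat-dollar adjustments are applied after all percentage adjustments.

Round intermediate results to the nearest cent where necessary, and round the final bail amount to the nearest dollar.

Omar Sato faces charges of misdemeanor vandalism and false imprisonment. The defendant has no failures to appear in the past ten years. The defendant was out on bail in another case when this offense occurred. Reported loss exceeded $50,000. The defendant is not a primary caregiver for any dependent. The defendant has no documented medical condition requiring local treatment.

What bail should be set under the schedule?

Base amounts from the schedule: misdemeanor vandalism $7,000; false imprisonment $39,250.
Stacking rule: highest base plus 60% of each additional charge. Highest is false imprisonment at $39,250. Additional: $7,000 × 60% = $4,200. Combined base = $39,250 + $4,200 = $43,450.
Net percentage adjustment: −35% +35% = +0%. $43,450 × 1 = $43,450.
Loss or damage exceeded $50,000 (+$3,500 flat): $43,450 + $3,500 = $46,950.

$46,950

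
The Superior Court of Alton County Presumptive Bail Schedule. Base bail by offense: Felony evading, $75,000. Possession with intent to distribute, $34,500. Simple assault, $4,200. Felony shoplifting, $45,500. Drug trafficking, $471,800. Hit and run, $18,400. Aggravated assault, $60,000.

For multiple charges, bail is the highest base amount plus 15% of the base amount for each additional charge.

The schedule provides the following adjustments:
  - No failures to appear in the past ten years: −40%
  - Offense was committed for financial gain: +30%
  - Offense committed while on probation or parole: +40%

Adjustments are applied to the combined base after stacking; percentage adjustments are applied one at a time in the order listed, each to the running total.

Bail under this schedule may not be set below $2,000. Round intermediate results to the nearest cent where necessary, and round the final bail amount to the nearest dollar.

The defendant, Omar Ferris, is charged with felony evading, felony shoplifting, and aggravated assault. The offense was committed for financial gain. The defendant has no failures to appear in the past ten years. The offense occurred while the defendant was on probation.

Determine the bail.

$99,181

Base amounts from the schedule: felony evading $75,000; felony shoplifting $45,500; aggravated assault $60,000.
Stacking rule: highest base plus 15% of each additional charge. Highest is felony evading at $75,000. Additional: $45,500 × 15% = $6,825; $60,000 × 15% = $9,000. Combined base = $75,000 + $15,825 = $90,825.
No failures to appear in the past ten years (−40%): $90,825 × 0.6 = $54,495.
Offense was committed for financial gain (+30%): $54,495 × 1.3 = $70,843.50.
Offense committed while on probation or parole (+40%): $70,843.50 × 1.4 = $99,180.90.
$99,180.90 is at or above the $2,000 minimum.
Rounded to the nearest dollar: $99,181.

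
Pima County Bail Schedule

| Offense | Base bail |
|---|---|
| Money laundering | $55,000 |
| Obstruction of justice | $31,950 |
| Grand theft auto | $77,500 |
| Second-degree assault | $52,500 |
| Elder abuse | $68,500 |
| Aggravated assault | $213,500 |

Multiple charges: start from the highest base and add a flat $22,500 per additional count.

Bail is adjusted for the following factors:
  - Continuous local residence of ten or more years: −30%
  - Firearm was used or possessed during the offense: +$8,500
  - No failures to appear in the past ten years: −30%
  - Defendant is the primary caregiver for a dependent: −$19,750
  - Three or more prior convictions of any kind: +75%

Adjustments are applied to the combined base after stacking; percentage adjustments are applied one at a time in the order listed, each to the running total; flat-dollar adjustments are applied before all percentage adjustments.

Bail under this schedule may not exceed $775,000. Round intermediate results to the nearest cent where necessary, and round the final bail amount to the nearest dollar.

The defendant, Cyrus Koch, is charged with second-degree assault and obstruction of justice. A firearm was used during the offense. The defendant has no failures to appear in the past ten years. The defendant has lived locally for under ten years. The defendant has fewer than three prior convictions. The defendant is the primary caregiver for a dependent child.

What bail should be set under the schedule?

Base amounts from the schedule: second-degree assault $52,500; obstruction of justice $31,950.
Stacking rule: highest base plus $22,500 per additional charge. Highest is second-degree assault at $52,500; 1 additional charge → +$22,500. Combined base = $75,000.
Firearm was used or possessed during the offense (+$8,500 flat): $75,000 + $8,500 = $83,500.
Defendant is the primary caregiver for a dependent (−$19,750 flat): $83,500 − $19,750 = $63,750.
No failures to appear in the past ten years (−30%): $63,750 × 0.7 = $44,625.
$44,625 is within the $775,000 maximum.

$44,625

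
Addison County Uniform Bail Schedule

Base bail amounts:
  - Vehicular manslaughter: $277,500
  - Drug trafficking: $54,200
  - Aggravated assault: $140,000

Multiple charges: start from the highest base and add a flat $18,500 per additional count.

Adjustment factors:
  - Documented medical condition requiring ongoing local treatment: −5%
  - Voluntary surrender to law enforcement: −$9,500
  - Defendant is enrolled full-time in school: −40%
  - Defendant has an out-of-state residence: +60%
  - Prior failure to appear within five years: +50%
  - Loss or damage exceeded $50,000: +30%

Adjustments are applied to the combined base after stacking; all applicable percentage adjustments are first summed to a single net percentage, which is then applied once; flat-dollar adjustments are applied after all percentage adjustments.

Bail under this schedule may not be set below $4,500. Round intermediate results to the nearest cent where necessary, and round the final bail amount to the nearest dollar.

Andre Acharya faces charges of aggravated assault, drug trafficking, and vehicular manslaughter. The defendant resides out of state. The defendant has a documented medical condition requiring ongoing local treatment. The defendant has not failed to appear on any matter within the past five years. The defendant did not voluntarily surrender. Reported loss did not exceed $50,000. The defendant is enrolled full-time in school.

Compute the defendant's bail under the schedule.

Base amounts from the schedule: aggravated assault $140,000; drug trafficking $54,200; vehicular manslaughter $277,500.
Stacking rule: highest base plus $18,500 per additional charge. Highest is vehicular manslaughter at $277,500; 2 additional charges → +$37,000. Combined base = $314,500.
Net percentage adjustment: −5% −40% +60% = +15%. $314,500 × 1.15 = $361,675.
$361,675 is at or above the $4,500 minimum.

$361,675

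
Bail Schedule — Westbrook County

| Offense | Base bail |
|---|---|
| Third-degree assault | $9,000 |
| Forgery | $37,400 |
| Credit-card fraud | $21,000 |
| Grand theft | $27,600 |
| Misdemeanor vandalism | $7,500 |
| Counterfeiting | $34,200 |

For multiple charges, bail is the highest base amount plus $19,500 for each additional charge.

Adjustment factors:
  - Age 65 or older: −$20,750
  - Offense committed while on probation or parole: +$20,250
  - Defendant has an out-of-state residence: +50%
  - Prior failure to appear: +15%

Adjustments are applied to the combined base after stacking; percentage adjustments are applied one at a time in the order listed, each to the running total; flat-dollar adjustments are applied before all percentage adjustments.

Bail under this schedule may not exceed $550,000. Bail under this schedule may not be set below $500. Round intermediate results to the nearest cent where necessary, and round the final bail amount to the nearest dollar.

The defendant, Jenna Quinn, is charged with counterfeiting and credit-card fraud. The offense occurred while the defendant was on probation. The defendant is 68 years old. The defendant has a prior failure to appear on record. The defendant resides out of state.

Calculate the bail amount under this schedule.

Base amounts from the schedule: counterfeiting $34,200; credit-card fraud $21,000.
Stacking rule: highest base plus $19,500 per additional charge. Highest is counterfeiting at $34,200; 1 additional charge → +$19,500. Combined base = $53,700.
Age 65 or older (−$20,750 flat): $53,700 − $20,750 = $32,950.
Offense committed while on probation or parole (+$20,250 flat): $32,950 + $20,250 = $53,200.
Defendant has an out-of-state residence (+50%): $53,200 × 1.5 = $79,800.
Prior failure to appear (+15%): $79,800 × 1.15 = $91,770.
$91,770 is within the $550,000 maximum.
$91,770 is at or above the $500 minimum.

$91,770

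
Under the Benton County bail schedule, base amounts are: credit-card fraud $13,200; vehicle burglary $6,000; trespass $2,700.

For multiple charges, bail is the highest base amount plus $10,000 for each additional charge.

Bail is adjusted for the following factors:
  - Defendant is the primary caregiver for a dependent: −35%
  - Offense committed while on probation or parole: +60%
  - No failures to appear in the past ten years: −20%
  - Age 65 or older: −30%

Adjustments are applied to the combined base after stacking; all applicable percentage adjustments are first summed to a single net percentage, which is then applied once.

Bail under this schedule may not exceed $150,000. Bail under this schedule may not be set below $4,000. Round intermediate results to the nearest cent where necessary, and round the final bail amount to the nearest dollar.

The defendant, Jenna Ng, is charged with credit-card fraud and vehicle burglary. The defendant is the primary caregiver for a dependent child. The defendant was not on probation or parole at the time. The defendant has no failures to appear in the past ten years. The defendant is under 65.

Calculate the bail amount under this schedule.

Base amounts from the schedule: credit-card fraud $13,200; vehicle burglary $6,000.
Stacking rule: highest base plus $10,000 per additional charge. Highest is credit-card fraud at $13,200; 1 additional charge → +$10,000. Combined base = $23,200.
Net percentage adjustment: −35% −20% = −55%. $23,200 × 0.45 = $10,440.
$10,440 is within the $150,000 maximum.
$10,440 is at or above the $4,000 minimum.

$10,440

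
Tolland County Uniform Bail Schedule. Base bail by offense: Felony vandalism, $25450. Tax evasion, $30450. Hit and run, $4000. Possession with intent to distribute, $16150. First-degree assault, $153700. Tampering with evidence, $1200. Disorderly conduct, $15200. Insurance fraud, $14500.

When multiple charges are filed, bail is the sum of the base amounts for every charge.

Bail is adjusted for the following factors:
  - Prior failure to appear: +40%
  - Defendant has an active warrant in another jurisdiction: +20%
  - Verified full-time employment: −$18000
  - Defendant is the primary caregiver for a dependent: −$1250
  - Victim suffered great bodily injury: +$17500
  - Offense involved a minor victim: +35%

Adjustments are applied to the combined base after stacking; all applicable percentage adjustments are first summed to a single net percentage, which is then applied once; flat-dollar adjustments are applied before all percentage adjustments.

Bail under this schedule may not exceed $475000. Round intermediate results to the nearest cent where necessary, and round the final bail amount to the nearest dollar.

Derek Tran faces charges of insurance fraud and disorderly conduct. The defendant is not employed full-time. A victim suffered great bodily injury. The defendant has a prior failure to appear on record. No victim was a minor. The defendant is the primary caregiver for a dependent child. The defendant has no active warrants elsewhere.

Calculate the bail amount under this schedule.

$64330

Base amounts from the schedule: insurance fraud $14500; disorderly conduct $15200.
Stacking rule: sum of all bases. $14500 + $15200 = $29700.
Defendant is the primary caregiver for a dependent (−$1250 flat): $29700 − $1250 = $28450.
Victim suffered great bodily injury (+$17500 flat): $28450 + $17500 = $45950.
Prior failure to appear (+40%): $45950 × 1.4 = $64330.
$64330 is within the $475000 maximum.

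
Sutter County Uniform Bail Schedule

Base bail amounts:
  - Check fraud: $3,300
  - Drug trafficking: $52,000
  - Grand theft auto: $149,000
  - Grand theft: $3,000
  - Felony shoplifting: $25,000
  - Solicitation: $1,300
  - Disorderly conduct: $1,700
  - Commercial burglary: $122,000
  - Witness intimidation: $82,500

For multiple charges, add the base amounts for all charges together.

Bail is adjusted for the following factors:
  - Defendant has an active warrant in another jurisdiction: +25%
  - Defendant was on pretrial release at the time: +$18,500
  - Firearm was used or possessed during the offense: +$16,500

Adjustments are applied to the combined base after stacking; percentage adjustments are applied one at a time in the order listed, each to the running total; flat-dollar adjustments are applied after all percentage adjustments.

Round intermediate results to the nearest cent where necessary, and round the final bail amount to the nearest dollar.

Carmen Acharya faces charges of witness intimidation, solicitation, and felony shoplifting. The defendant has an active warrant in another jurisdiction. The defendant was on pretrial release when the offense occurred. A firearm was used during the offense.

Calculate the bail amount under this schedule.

$171,000

Base amounts from the schedule: witness intimidation $82,500; solicitation $1,300; felony shoplifting $25,000.
Stacking rule: sum of all bases. $82,500 + $1,300 + $25,000 = $108,800.
Defendant has an active warrant in another jurisdiction (+25%): $108,800 × 1.25 = $136,000.
Defendant was on pretrial release at the time (+$18,500 flat): $136,000 + $18,500 = $154,500.
Firearm was used or possessed during the offense (+$16,500 flat): $154,500 + $16,500 = $171,000.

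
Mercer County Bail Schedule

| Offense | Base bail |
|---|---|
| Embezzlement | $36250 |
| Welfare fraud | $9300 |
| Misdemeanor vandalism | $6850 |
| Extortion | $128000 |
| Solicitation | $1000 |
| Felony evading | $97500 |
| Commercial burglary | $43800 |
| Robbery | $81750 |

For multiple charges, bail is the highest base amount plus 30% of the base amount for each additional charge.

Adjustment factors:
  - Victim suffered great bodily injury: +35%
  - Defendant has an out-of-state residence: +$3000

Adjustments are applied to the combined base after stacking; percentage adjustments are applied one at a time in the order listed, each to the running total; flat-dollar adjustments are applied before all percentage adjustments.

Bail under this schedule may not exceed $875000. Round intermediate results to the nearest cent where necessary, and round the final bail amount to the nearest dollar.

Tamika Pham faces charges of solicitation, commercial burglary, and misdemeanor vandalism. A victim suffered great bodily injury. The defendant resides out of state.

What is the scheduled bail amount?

$66359

Base amounts from the schedule: solicitation $1000; commercial burglary $43800; misdemeanor vandalism $6850.
Stacking rule: highest base plus 30% of each additional charge. Highest is commercial burglary at $43800. Additional: $1000 × 30% = $300; $6850 × 30% = $2055. Combined base = $43800 + $2355 = $46155.
Defendant has an out-of-state residence (+$3000 flat): $46155 + $3000 = $49155.
Victim suffered great bodily injury (+35%): $49155 × 1.35 = $66359.25.
$66359.25 is within the $875000 maximum.
Rounded to the nearest dollar: $66359.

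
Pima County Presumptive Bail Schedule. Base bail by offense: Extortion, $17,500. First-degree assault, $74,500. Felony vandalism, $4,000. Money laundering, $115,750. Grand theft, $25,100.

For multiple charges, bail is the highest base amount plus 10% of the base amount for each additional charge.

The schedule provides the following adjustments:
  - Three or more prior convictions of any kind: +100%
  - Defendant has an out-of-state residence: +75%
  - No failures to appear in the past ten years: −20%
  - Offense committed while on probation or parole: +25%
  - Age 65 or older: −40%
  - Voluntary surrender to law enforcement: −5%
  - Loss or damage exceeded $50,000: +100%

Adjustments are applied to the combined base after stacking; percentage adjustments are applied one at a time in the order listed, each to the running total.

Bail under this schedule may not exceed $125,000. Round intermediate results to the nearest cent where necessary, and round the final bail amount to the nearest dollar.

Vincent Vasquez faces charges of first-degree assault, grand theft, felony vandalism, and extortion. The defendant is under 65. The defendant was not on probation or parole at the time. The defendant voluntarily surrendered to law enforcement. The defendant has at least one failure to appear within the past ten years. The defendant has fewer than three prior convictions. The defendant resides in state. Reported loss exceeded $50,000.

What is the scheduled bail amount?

$125,000

Base amounts from the schedule: first-degree assault $74,500; grand theft $25,100; felony vandalism $4,000; extortion $17,500.
Stacking rule: highest base plus 10% of each additional charge. Highest is first-degree assault at $74,500. Additional: $25,100 × 10% = $2,510; $4,000 × 10% = $400; $17,500 × 10% = $1,750. Combined base = $74,500 + $4,660 = $79,160.
Voluntary surrender to law enforcement (−5%): $79,160 × 0.95 = $75,202.
Loss or damage exceeded $50,000 (+100%): $75,202 × 2 = $150,404.
Result $150,404 exceeds the maximum of $125,000; bail is capped at $125,000.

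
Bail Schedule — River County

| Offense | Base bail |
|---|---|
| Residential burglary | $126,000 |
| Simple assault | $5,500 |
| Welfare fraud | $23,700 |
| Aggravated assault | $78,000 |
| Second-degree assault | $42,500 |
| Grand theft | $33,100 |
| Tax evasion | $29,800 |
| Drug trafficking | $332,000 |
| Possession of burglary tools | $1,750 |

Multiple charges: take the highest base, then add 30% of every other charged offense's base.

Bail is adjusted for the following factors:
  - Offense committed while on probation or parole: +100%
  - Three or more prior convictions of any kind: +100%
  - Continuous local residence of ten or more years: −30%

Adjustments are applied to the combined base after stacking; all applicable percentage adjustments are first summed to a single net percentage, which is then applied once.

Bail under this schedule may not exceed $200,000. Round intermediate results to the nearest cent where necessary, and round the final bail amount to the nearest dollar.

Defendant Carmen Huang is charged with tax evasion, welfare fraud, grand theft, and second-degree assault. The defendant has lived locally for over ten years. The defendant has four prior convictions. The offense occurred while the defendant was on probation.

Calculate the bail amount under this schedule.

Base amounts from the schedule: tax evasion $29,800; welfare fraud $23,700; grand theft $33,100; second-degree assault $42,500.
Stacking rule: highest base plus 30% of each additional charge. Highest is second-degree assault at $42,500. Additional: $29,800 × 30% = $8,940; $23,700 × 30% = $7,110; $33,100 × 30% = $9,930. Combined base = $42,500 + $25,980 = $68,480.
Net percentage adjustment: +100% +100% −30% = +170%. $68,480 × 2.7 = $184,896.
$184,896 is within the $200,000 maximum.

$184,896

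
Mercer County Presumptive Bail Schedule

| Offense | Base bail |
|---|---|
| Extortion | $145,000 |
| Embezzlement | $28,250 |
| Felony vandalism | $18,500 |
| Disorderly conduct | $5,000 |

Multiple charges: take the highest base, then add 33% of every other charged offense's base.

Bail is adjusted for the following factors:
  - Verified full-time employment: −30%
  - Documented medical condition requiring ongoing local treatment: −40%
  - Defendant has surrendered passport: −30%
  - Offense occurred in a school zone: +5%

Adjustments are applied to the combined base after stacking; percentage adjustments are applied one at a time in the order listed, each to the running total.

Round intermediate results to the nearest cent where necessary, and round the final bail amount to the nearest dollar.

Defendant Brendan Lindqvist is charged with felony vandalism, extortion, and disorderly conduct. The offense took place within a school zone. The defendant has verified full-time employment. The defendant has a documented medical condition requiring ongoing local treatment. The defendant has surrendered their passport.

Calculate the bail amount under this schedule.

Base amounts from the schedule: felony vandalism $18,500; extortion $145,000; disorderly conduct $5,000.
Stacking rule: highest base plus 33% of each additional charge. Highest is extortion at $145,000. Additional: $18,500 × 33% = $6,105; $5,000 × 33% = $1,650. Combined base = $145,000 + $7,755 = $152,755.
Verified full-time employment (−30%): $152,755 × 0.7 = $106,928.50.
Documented medical condition requiring ongoing local treatment (−40%): $106,928.50 × 0.6 = $64,157.10.
Defendant has surrendered passport (−30%): $64,157.10 × 0.7 = $44,909.97.
Offense occurred in a school zone (+5%): $44,909.97 × 1.05 = $47,155.47.
Rounded to the nearest dollar: $47,155.

$47,155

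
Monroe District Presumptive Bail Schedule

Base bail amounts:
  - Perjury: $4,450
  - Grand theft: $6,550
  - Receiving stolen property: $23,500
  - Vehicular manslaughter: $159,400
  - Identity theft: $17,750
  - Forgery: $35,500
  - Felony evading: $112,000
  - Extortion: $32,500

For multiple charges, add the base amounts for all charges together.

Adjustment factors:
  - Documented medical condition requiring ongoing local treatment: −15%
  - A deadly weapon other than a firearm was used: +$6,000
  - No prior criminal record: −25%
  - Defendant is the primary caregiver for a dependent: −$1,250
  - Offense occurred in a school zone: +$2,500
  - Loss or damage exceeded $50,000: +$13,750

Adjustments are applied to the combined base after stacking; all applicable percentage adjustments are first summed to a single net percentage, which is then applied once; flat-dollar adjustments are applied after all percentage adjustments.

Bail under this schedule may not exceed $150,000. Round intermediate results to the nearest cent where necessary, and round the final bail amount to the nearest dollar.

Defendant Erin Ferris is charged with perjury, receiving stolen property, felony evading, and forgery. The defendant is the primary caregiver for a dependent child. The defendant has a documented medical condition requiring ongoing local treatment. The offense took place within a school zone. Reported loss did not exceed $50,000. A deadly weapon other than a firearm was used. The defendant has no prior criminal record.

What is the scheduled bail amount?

Base amounts from the schedule: perjury $4,450; receiving stolen property $23,500; felony evading $112,000; forgery $35,500.
Stacking rule: sum of all bases. $4,450 + $23,500 + $112,000 + $35,500 = $175,450.
Net percentage adjustment: −15% −25% = −40%. $175,450 × 0.6 = $105,270.
A deadly weapon other than a firearm was used (+$6,000 flat): $105,270 + $6,000 = $111,270.
Defendant is the primary caregiver for a dependent (−$1,250 flat): $111,270 − $1,250 = $110,020.
Offense occurred in a school zone (+$2,500 flat): $110,020 + $2,500 = $112,520.
$112,520 is within the $150,000 maximum.

$112,520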